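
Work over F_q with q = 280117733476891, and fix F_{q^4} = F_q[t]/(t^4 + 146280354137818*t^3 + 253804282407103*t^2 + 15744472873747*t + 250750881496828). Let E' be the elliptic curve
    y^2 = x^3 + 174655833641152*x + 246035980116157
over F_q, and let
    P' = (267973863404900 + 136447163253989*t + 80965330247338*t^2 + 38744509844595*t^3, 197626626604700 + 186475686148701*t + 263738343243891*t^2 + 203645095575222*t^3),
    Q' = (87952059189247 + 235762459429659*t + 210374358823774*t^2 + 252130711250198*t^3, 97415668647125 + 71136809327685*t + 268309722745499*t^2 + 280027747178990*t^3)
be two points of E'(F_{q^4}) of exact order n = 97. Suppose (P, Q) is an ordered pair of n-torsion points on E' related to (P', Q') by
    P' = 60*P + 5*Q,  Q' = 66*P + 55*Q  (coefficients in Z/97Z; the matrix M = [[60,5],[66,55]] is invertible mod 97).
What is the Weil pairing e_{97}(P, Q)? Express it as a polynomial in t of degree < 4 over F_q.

273668874405745 + 270108713688262*t + 193812989485676*t^2 + 141594507934670*t^3

Alternating bilinearity on E[97] (values in mu_{97} in F_{280117733476891^4}) gives e(P',Q') = e(P,Q)^det(M).
So e_{97}(P,Q) = e_{97}(P',Q')^{76}, since 60*76 = 1 mod 97.
Miller loop for e_{97} over F_{280117733476891^4}: bits of 97 = 1100001; 6 double steps + 2 add steps, l/v at each.
Miller gives e_{97}(P',Q') = 31793610001727 + 132485562615385*t + 78683156444882*t^2 + 192289674894122*t^3 in F_{280117733476891^4}.
Hence e(P,Q) = 273668874405745 + 270108713688262*t + 193812989485676*t^2 + 141594507934670*t^3 in F_{280117733476891^4}^*.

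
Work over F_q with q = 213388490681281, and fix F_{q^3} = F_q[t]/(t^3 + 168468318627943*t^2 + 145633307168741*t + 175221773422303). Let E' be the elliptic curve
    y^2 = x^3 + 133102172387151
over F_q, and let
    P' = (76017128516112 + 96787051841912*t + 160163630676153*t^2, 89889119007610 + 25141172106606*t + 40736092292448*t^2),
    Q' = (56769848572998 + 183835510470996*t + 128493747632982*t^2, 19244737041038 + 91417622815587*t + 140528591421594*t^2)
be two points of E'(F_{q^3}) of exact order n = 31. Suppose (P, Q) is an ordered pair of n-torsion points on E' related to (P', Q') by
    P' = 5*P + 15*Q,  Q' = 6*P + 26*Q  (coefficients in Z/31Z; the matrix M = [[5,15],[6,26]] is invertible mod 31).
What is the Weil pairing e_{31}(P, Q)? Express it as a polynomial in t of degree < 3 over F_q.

159752333140758 + 137445852392853*t + 129973367034530*t^2

Alternating bilinearity on E[31] (values in mu_{31} in F_{213388490681281^3}) gives e(P',Q') = e(P,Q)^det(M).
Inverting 9 mod 31: 7. Thus e_{31}(P,Q) = e(P',Q')^{7}.
5-bit Miller (11111) on E'/F_{213388490681281} with a'=0, b'=133102172387151: accumulate tangent/chord ratios at Q'+S and P'+S'.
Miller gives e_{31}(P',Q') = 40745251495833 + 17231387818406*t + 151416411698874*t^2 in F_{213388490681281^3}.
e_{31}(P,Q) = (40745251495833 + 17231387818406*t + 151416411698874*t^2)^{7} = 159752333140758 + 137445852392853*t + 129973367034530*t^2.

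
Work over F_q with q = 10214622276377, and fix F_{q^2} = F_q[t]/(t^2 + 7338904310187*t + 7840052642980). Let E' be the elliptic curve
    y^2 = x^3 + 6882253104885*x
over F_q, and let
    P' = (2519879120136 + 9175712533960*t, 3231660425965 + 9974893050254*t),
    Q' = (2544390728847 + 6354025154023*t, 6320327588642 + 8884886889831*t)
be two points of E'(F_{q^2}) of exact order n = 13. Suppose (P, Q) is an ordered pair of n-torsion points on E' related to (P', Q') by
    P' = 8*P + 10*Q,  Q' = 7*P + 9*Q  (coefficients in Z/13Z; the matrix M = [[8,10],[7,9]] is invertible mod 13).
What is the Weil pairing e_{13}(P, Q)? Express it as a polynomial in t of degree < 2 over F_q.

2584537360780 + 1033839967613*t

Since e_{13}(P,P)=e_{13}(Q,Q)=1 and e_{13}(Q,P)=e_{13}(P,Q)^{-1}, expanding e_{13}(8*P + 10*Q,7*P + 9*Q) leaves e(P,Q)^det(M).
8*9 - 10*7 = 2; reduced mod 13: det = 2, inverse 7.
Run Miller on y^2=x^3+6882253104885*x over F_{10214622276377}: ladder 1101 (4 bits); e = f_P(D_Q)/f_Q(D_P).
Miller gives e_{13}(P',Q') = 2463577591975 + 8928714743352*t in F_{10214622276377^2}.
Raise to 7: e(P,Q) = 2584537360780 + 1033839967613*t in mu_{13}.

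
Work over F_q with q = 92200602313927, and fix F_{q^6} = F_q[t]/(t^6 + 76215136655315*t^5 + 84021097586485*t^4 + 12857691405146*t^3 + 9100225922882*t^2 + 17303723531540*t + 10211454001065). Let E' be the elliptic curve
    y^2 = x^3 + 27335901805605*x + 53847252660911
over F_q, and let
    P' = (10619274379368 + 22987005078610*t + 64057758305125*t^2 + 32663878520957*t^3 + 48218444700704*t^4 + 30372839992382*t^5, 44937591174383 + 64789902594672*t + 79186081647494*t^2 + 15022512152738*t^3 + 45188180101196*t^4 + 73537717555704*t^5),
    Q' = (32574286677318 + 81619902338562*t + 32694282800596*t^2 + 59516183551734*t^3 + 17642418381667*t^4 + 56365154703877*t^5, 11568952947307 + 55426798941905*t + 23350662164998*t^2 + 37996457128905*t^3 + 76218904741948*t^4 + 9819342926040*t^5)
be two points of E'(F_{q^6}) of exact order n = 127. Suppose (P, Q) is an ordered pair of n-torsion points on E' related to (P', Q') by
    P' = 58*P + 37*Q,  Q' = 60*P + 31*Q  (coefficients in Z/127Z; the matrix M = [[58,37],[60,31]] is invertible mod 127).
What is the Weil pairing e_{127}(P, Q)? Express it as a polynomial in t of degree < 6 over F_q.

Alternating bilinearity on E[127] (values in mu_{127} in F_{92200602313927^6}) gives e(P',Q') = e(P,Q)^det(M).
58*31 - 37*60 = -422; reduced mod 127: det = 86, inverse 96.
Run Miller on y^2=x^3+27335901805605*x+53847252660911 over F_{92200602313927}: ladder 1111111 (7 bits); e = f_P(D_Q)/f_Q(D_P).
e_{127}(P',Q') = 88394557387029 + 67891207654544*t + 64229232804280*t^2 + 63499200966824*t^3 + 15254697919796*t^4 + 54324480503636*t^5.
Finally e_{127}(P,Q) = 21682079484595 + 29824784247484*t + 51121265861459*t^2 + 79236207500155*t^3 + 16550910706259*t^4 + 66400465486187*t^5.

21682079484595 + 29824784247484*t + 51121265861459*t^2 + 79236207500155*t^3 + 16550910706259*t^4 + 66400465486187*t^5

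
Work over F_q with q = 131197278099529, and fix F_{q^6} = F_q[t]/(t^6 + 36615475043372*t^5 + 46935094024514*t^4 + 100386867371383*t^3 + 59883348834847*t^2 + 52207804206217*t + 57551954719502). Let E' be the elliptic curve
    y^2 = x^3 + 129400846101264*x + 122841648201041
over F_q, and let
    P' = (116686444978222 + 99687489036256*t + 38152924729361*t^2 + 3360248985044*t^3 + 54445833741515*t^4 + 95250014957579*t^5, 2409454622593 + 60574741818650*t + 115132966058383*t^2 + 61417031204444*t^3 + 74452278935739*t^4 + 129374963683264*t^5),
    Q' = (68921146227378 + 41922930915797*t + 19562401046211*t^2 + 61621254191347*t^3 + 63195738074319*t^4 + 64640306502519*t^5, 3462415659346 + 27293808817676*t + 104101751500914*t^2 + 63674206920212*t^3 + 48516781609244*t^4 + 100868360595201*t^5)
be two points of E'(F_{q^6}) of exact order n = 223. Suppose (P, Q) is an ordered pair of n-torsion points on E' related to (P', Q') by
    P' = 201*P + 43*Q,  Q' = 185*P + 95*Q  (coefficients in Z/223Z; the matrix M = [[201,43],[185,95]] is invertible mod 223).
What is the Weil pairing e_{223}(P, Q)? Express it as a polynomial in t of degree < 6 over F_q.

e_{223} is bilinear + alternating on E[223], so e_{223}(201*P + 43*Q, 185*P + 95*Q) = e_{223}(P,Q)^(201*95-43*185).
Hence e(P,Q) = e(P',Q')^{156} where 156 = 213^{-1} mod 223.
Miller loop for e_{223} over F_{131197278099529^6}: bits of 223 = 11011111; 7 double steps + 6 add steps, l/v at each.
f_P(D_Q)/f_Q(D_P) = 127480687542820 + 55735934577699*t + 3812757635243*t^2 + 27875423596882*t^3 + 24292797869055*t^4 + 118572750208706*t^5.
(127480687542820 + 55735934577699*t + 3812757635243*t^2 + 27875423596882*t^3 + 24292797869055*t^4 + 118572750208706*t^5)^{156} mod (131197278099529,f) = 57478834296127 + 19901916752465*t + 14059132190492*t^2 + 93018857128249*t^3 + 29625409829115*t^4 + 29215353614116*t^5.

57478834296127 + 19901916752465*t + 14059132190492*t^2 + 93018857128249*t^3 + 29625409829115*t^4 + 29215353614116*t^5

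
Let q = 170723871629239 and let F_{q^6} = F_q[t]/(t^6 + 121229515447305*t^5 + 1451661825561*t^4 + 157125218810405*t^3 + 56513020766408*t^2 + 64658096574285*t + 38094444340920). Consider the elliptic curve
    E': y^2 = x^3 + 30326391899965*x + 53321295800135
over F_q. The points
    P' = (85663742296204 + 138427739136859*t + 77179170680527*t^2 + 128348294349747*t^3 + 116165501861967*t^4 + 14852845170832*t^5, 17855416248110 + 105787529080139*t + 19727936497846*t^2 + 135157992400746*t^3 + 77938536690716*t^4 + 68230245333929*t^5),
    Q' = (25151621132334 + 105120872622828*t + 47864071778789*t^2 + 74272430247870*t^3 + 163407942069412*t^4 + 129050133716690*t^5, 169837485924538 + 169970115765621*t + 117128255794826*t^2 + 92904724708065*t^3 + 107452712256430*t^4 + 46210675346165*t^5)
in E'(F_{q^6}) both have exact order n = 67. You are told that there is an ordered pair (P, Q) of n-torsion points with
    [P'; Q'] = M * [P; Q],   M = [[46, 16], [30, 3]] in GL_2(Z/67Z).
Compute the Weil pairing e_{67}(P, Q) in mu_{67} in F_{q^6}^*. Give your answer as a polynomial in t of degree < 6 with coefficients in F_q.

141274745221994 + 158082526171915*t + 126570226739345*t^2 + 69362724446770*t^3 + 86542056717925*t^4 + 66924290464230*t^5

Alternating bilinearity on E[67] (values in mu_{67} in F_{170723871629239^6}) gives e(P',Q') = e(P,Q)^det(M).
46*3 - 16*30 = -342; reduced mod 67: det = 60, inverse 19.
7-bit Miller (1000011) on E'/F_{170723871629239} with a'=30326391899965, b'=53321295800135: accumulate tangent/chord ratios at Q'+S and P'+S'.
Miller gives e_{67}(P',Q') = 36278571835940 + 114896870360965*t + 34832766419705*t^2 + 94186144374415*t^3 + 47284834220777*t^4 + 18684727762518*t^5 in F_{170723871629239^6}.
Thus e_{67}(P,Q) = 141274745221994 + 158082526171915*t + 126570226739345*t^2 + 69362724446770*t^3 + 86542056717925*t^4 + 66924290464230*t^5.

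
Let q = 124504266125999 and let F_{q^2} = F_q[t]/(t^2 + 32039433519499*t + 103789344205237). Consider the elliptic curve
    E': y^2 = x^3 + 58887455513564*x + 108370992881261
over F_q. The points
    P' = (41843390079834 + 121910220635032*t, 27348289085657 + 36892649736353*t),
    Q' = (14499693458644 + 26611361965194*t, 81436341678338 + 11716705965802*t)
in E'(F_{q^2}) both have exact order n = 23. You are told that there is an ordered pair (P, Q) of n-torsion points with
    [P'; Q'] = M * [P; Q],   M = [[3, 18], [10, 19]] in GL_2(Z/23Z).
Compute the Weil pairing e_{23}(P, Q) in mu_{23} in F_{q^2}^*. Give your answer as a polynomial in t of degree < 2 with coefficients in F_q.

97572109728415 + 103858179778661*t

Alternating bilinearity on E[23] (values in mu_{23} in F_{124504266125999^2}) gives e(P',Q') = e(P,Q)^det(M).
So e_{23}(P,Q) = e_{23}(P',Q')^{20}, since 15*20 = 1 mod 23.
n = 23 = (10111)_2 (5 bits, wt 4); accumulate f_{23,P'}(Q'+S)/f_{23,P'}(S) along the 4-step ladder.
f_P(D_Q)/f_Q(D_P) = 28021323943369 + 91711728198363*t.
Raise to 20: e(P,Q) = 97572109728415 + 103858179778661*t in mu_{23}.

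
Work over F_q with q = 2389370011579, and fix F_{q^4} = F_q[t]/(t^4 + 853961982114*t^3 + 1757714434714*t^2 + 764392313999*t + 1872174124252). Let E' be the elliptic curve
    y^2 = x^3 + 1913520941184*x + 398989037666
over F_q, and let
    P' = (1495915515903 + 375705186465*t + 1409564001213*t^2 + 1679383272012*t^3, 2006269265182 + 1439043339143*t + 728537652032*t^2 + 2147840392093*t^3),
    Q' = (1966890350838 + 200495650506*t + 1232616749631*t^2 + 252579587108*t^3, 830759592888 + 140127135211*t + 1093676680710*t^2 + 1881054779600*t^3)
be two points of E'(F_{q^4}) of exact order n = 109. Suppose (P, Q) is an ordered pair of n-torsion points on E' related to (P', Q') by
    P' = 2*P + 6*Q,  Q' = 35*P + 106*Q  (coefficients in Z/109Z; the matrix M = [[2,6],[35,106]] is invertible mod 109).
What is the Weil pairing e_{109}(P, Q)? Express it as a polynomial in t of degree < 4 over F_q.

703503018646 + 1330946505297*t + 280728907730*t^2 + 2034348518759*t^3

e_{109}(aP+bQ,cP+dQ) = e_{109}(P,Q)^(ad-bc); with (a,b,c,d)=(2,6,35,106) this gives the det-109 law.
det(M) mod 109 = 2; its inverse in (Z/109)^* is 55 (check: 2*55 mod 109 = 1).
Run Miller on y^2=x^3+1913520941184*x+398989037666 over F_{2389370011579}: ladder 1101101 (7 bits); e = f_P(D_Q)/f_Q(D_P).
Result: e(P',Q') = 1462500960216 + 1951436578566*t + 1707323089765*t^2 + 717052715284*t^3.
e_{109}(P,Q) = (1462500960216 + 1951436578566*t + 1707323089765*t^2 + 717052715284*t^3)^{55} = 703503018646 + 1330946505297*t + 280728907730*t^2 + 2034348518759*t^3.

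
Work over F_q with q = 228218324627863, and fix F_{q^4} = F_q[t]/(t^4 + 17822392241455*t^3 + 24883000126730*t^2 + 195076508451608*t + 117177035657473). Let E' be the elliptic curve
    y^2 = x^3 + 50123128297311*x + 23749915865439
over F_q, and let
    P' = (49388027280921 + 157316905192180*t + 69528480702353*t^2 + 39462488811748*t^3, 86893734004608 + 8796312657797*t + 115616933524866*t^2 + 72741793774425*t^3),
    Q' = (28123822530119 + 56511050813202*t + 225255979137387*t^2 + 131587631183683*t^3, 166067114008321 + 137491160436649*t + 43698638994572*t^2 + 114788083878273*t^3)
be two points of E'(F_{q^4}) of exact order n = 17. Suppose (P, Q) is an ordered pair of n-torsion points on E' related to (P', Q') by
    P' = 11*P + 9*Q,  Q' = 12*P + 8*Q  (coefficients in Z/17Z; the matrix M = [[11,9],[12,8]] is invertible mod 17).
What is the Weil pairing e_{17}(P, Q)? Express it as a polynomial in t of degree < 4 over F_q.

e_{17} is bilinear + alternating on E[17], so e_{17}(11*P + 9*Q, 12*P + 8*Q) = e_{17}(P,Q)^(11*8-9*12).
det M = 11*8 - 9*12 = -20 = 14 (mod 17); 14^{-1} = 11 (mod 17).
Double-and-add over 10001: 5-1 doublings, 2-1 additions; each step l_{T,T}/v_{2T} or l_{T,P'}/v at Q'+S for random S.
e_{17}(P',Q') = 159124231045015 + 161977542285521*t + 112271992573717*t^2 + 3842145481649*t^3.
Finally e_{17}(P,Q) = 58097476128696 + 224363740190195*t + 124687695160977*t^2 + 177267933128304*t^3.

58097476128696 + 224363740190195*t + 124687695160977*t^2 + 177267933128304*t^3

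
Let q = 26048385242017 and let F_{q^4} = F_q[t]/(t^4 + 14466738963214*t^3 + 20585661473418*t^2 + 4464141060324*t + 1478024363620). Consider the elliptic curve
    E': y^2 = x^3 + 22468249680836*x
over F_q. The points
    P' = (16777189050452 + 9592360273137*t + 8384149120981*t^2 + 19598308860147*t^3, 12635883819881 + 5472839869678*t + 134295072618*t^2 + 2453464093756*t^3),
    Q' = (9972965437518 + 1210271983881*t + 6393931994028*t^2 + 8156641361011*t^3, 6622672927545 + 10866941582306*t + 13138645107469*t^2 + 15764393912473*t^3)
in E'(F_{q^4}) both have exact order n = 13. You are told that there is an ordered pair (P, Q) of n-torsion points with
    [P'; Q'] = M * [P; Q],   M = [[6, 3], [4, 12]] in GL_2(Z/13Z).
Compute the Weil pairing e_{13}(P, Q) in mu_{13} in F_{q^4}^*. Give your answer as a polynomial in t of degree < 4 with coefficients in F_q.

3978055084497 + 18870367427784*t + 12547654965924*t^2 + 23232423781406*t^3

Alternating bilinearity on E[13] (values in mu_{13} in F_{26048385242017^4}) gives e(P',Q') = e(P,Q)^det(M).
So e_{13}(P,Q) = e_{13}(P',Q')^{5}, since 8*5 = 1 mod 13.
Build f_{13,P'} and f_{13,Q'} via the 4-bit ladder of 13=1101_2; evaluate at shifted divisors; quotient in F_{26048385242017^4}.
The quotient is 24876174032015 + 8591482933951*t + 3271614282245*t^2 + 24912677488326*t^3.
Thus e_{13}(P,Q) = 3978055084497 + 18870367427784*t + 12547654965924*t^2 + 23232423781406*t^3.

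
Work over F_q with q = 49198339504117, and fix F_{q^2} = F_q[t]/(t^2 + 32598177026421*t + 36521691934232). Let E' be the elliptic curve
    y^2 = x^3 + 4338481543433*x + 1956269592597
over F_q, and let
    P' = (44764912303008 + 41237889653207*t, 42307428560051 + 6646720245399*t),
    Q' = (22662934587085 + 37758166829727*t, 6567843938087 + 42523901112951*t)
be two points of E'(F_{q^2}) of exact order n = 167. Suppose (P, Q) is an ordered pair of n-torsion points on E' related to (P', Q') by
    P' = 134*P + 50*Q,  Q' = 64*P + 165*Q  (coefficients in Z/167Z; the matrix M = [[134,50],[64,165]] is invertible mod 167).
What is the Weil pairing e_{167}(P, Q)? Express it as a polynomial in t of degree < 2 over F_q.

21485203836059 + 15947622204440*t

Since e_{167}(P,P)=e_{167}(Q,Q)=1 and e_{167}(Q,P)=e_{167}(P,Q)^{-1}, expanding e_{167}(134*P + 50*Q,64*P + 165*Q) leaves e(P,Q)^det(M).
Hence e(P,Q) = e(P',Q')^{30} where 30 = 39^{-1} mod 167.
Double-and-add over 10100111: 8-1 doublings, 5-1 additions; each step l_{T,T}/v_{2T} or l_{T,P'}/v at Q'+S for random S.
The quotient is 45450218321854 + 6207923592577*t.
Thus e_{167}(P,Q) = 21485203836059 + 15947622204440*t.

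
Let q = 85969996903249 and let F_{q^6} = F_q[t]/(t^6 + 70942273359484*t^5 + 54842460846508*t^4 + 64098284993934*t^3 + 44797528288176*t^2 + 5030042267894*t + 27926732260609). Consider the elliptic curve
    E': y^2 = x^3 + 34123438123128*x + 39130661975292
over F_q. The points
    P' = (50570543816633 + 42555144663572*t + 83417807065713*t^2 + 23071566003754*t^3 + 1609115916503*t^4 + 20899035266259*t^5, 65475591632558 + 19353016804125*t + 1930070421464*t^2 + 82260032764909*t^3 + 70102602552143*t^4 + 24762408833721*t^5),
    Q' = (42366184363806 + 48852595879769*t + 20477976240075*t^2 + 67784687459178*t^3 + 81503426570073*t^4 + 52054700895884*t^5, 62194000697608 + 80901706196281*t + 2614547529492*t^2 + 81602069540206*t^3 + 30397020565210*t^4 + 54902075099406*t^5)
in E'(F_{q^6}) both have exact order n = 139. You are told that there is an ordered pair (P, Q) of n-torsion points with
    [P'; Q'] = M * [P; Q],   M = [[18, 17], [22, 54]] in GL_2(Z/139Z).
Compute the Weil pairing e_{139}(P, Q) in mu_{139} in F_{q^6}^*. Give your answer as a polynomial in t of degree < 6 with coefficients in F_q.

e_{139}(aP+bQ,cP+dQ) = e_{139}(P,Q)^(ad-bc); with (a,b,c,d)=(18,17,22,54) this gives the det-139 law.
det M = 18*54 - 17*22 = 598 = 42 (mod 139); 42^{-1} = 96 (mod 139).
n = 139 = (10001011)_2 (8 bits, wt 4); accumulate f_{139,P'}(Q'+S)/f_{139,P'}(S) along the 7-step ladder.
Result: e(P',Q') = 36213530522653 + 7154479803120*t + 28032472774880*t^2 + 35291377541987*t^3 + 6892095490561*t^4 + 52755924028036*t^5.
Finally e_{139}(P,Q) = 46026579204642 + 3138211676582*t + 37815334377532*t^2 + 64218371042192*t^3 + 9349550894179*t^4 + 37850306704673*t^5.

46026579204642 + 3138211676582*t + 37815334377532*t^2 + 64218371042192*t^3 + 9349550894179*t^4 + 37850306704673*t^5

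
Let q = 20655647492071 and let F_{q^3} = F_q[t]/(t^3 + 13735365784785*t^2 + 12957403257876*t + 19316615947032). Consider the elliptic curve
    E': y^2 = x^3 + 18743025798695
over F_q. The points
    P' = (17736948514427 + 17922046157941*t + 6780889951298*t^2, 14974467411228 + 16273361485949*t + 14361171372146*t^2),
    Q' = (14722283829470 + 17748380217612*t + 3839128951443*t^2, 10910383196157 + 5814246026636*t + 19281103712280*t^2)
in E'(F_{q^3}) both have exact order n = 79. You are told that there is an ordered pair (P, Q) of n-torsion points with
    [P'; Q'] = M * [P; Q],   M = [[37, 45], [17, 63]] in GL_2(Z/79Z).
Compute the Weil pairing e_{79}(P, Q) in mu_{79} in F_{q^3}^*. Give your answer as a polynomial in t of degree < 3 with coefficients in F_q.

7119787823692 + 8517848970631*t + 7839612651291*t^2

Under M = [[37,45],[17,63]] in GL_2(Z/79), e_{79}(P',Q') = e_{79}(P,Q)^(37*63-45*17 mod 79).
Inverting 65 mod 79: 62. Thus e_{79}(P,Q) = e(P',Q')^{62}.
7-bit Miller (1001111) on E'/F_{20655647492071} with a'=0, b'=18743025798695: accumulate tangent/chord ratios at Q'+S and P'+S'.
Result: e(P',Q') = 5620937712952 + 12687169488112*t + 10673653674341*t^2.
Thus e_{79}(P,Q) = 7119787823692 + 8517848970631*t + 7839612651291*t^2.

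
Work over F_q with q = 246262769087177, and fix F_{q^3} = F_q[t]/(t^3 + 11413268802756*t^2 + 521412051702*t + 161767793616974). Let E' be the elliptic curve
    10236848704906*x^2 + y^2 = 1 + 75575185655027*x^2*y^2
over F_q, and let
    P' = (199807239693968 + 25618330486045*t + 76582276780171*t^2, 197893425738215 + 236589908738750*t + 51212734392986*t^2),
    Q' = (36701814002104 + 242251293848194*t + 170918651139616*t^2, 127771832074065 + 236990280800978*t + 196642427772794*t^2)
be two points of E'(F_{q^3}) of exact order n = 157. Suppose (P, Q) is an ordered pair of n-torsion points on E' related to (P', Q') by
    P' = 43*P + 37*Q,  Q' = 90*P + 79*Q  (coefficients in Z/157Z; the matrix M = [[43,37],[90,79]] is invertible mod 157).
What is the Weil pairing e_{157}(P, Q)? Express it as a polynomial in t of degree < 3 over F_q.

220390951938811 + 188763320449468*t + 114844256131490*t^2

The 157-Weil pairing on E[157] over F_{246262769087177} is alternating-bilinear: e_{157}(P',Q') = e_{157}(P,Q)^det(M).
Inverting 67 mod 157: 75. Thus e_{157}(P,Q) = e(P',Q')^{75}.
Edwards->Montgomery: u=(1+y)/(1-y), v=u/x -> 32897320526016v^2=u^3+120208839524698u^2+u; then x_W=45231108034264u+137433390270244: y^2=x^3+191276080359013*x+106825461932913.
Build f_{157,P'} and f_{157,Q'} via the 8-bit ladder of 157=10011101_2; evaluate at shifted divisors; quotient in F_{246262769087177^3}.
Result: e(P',Q') = 245969862960215 + 223080896513671*t + 108409614964394*t^2.
e_{157}(P,Q) = (245969862960215 + 223080896513671*t + 108409614964394*t^2)^{75} = 220390951938811 + 188763320449468*t + 114844256131490*t^2.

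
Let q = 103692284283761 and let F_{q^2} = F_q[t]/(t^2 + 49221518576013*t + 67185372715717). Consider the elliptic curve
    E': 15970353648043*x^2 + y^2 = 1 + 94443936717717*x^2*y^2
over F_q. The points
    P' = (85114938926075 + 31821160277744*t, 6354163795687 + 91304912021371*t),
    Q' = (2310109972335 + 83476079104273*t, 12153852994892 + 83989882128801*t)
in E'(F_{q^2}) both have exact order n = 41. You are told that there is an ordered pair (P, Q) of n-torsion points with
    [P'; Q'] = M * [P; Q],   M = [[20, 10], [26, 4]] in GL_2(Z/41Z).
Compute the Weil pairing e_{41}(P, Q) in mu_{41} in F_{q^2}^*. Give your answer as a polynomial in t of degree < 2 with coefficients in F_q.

71039553037302 + 94545712514775*t

Alternating bilinearity on E[41] (values in mu_{41} in F_{103692284283761^2}) gives e(P',Q') = e(P,Q)^det(M).
Hence e(P,Q) = e(P',Q')^{23} where 23 = 25^{-1} mod 41.
Edwards->Montgomery: u=(1+y)/(1-y), v=u/x -> 17560492791744v^2=u^3+1174474354303u^2+u; then x_W=32227746374462u+87530571250134: y^2=x^3+59879580811403*x+98765789591249.
Run Miller on y^2=x^3+59879580811403*x+98765789591249 over F_{103692284283761}: ladder 101001 (6 bits); e = f_P(D_Q)/f_Q(D_P).
The quotient is 88438463897899 + 1653902178476*t.
Raise to 23: e(P,Q) = 71039553037302 + 94545712514775*t in mu_{41}.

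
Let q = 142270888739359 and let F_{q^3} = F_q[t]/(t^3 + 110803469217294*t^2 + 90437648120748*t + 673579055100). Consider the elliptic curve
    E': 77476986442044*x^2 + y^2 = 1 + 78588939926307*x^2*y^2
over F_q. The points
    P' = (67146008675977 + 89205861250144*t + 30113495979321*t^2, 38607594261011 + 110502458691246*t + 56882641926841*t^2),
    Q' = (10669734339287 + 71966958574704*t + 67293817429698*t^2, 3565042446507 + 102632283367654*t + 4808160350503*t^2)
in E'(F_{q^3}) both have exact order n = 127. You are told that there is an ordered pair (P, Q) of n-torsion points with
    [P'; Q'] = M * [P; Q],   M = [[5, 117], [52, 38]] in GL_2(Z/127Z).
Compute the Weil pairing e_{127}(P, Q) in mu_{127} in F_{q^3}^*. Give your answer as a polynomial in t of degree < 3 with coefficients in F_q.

68378516317957 + 112417831694675*t + 61328506502493*t^2

e_{127} is bilinear + alternating on E[127], so e_{127}(5*P + 117*Q, 52*P + 38*Q) = e_{127}(P,Q)^(5*38-117*52).
det M = 5*38 - 117*52 = -5894 = 75 (mod 127); 75^{-1} = 105 (mod 127).
Edwards->Montgomery: u=(1+y)/(1-y), v=u/x -> 41197170530655v^2=u^3+64846150858675u^2+u; then x_W=35289733813774u+97146432097738: y^2=x^3+36643048788855*x+125515268192652.
Double-and-add over 1111111: 7-1 doublings, 7-1 additions; each step l_{T,T}/v_{2T} or l_{T,P'}/v at Q'+S for random S.
Miller gives e_{127}(P',Q') = 126543958746543 + 42134422665084*t + 101575161245998*t^2 in F_{142270888739359^3}.
Finally e_{127}(P,Q) = 68378516317957 + 112417831694675*t + 61328506502493*t^2.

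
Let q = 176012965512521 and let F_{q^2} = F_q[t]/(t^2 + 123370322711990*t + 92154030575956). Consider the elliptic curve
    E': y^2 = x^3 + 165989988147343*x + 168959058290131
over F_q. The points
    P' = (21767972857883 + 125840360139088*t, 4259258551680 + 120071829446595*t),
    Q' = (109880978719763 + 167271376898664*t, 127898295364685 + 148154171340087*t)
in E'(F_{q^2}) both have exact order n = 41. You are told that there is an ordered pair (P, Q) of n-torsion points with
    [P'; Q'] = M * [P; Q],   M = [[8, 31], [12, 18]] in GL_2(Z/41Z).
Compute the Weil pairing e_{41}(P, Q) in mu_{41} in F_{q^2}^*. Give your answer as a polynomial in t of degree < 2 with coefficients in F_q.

The 41-Weil pairing on E[41] over F_{176012965512521} is alternating-bilinear: e_{41}(P',Q') = e_{41}(P,Q)^det(M).
8*18 - 31*12 = -228; reduced mod 41: det = 18, inverse 16.
6-bit Miller (101001) on E'/F_{176012965512521} with a'=165989988147343, b'=168959058290131: accumulate tangent/chord ratios at Q'+S and P'+S'.
So e_{41}(P',Q') = 106819961353300 + 104976570575169*t.
Raise to 16: e(P,Q) = 43034842709836 + 60737034523694*t in mu_{41}.

43034842709836 + 60737034523694*t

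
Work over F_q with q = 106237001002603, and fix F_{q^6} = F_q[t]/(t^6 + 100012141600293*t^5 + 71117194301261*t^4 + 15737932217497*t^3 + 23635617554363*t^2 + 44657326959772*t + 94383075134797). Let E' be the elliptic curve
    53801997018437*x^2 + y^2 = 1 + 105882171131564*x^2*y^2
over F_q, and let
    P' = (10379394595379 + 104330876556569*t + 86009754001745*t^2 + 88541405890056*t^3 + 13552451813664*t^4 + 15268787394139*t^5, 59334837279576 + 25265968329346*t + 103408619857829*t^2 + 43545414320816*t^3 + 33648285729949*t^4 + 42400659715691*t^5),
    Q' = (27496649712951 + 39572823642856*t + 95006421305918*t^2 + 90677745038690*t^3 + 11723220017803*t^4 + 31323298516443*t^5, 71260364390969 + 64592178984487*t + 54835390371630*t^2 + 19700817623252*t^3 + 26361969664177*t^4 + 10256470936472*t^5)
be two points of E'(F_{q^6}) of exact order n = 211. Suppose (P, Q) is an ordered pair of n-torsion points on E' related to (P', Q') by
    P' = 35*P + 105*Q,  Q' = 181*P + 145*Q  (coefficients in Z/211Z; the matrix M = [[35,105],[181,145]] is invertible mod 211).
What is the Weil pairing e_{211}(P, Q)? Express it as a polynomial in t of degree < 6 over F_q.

106202007620218 + 14418470224249*t + 73003166622386*t^2 + 44191846901882*t^3 + 10345378722470*t^4 + 37446393077008*t^5

Under M = [[35,105],[181,145]] in GL_2(Z/211), e_{211}(P',Q') = e_{211}(P,Q)^(35*145-105*181 mod 211).
det(M) mod 211 = 207; its inverse in (Z/211)^* is 158 (check: 207*158 mod 211 = 1).
Map (x,y)_Ed via u=(1+y)/(1-y), v=(1+y)/((1-y)x) to Montgomery A=52716718854422,B=67337957023983; then to (a',b')=(98802540496380,98051182330317).
Double-and-add over 11010011: 8-1 doublings, 5-1 additions; each step l_{T,T}/v_{2T} or l_{T,P'}/v at Q'+S for random S.
Miller gives e_{211}(P',Q') = 93119754979379 + 22761101603109*t + 38985552249899*t^2 + 42015500129812*t^3 + 79405180245112*t^4 + 76645865523488*t^5 in F_{106237001002603^6}.
(93119754979379 + 22761101603109*t + 38985552249899*t^2 + 42015500129812*t^3 + 79405180245112*t^4 + 76645865523488*t^5)^{158} mod (106237001002603,f) = 106202007620218 + 14418470224249*t + 73003166622386*t^2 + 44191846901882*t^3 + 10345378722470*t^4 + 37446393077008*t^5.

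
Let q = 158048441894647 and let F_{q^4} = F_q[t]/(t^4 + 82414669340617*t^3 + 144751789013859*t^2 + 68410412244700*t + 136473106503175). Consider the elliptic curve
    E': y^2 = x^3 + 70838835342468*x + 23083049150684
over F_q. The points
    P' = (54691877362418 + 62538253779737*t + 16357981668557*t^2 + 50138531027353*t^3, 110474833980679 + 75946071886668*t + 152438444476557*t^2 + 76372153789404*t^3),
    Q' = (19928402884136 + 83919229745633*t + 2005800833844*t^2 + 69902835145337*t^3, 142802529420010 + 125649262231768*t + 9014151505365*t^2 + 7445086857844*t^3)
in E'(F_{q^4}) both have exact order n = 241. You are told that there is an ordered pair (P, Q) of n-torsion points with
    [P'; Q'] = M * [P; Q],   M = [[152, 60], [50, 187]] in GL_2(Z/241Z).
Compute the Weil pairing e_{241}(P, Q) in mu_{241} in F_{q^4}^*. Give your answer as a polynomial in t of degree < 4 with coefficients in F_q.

18422339067340 + 137985438020147*t + 126540100962925*t^2 + 38592142437497*t^3

Under M = [[152,60],[50,187]] in GL_2(Z/241), e_{241}(P',Q') = e_{241}(P,Q)^(152*187-60*50 mod 241).
So e_{241}(P,Q) = e_{241}(P',Q')^{160}, since 119*160 = 1 mod 241.
8-bit Miller (11110001) on E'/F_{158048441894647} with a'=70838835342468, b'=23083049150684: accumulate tangent/chord ratios at Q'+S and P'+S'.
So e_{241}(P',Q') = 15901465592412 + 51947696871150*t + 12404005046004*t^2 + 93734797870437*t^3.
Hence e(P,Q) = 18422339067340 + 137985438020147*t + 126540100962925*t^2 + 38592142437497*t^3 in F_{158048441894647^4}^*.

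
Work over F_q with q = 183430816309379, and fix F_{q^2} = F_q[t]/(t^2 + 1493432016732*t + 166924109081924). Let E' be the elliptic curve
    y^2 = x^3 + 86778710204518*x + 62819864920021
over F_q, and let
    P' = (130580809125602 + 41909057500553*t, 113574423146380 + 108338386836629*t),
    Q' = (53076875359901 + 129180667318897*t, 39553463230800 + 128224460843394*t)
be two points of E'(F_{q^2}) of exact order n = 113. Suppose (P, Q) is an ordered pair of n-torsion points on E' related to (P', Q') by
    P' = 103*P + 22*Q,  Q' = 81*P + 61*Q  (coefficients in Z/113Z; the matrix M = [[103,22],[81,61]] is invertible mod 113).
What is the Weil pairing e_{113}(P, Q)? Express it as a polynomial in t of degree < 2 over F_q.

Under M = [[103,22],[81,61]] in GL_2(Z/113), e_{113}(P',Q') = e_{113}(P,Q)^(103*61-22*81 mod 113).
103*61 - 22*81 = 4501; reduced mod 113: det = 94, inverse 107.
Double-and-add over 1110001: 7-1 doublings, 4-1 additions; each step l_{T,T}/v_{2T} or l_{T,P'}/v at Q'+S for random S.
Miller gives e_{113}(P',Q') = 62498949016555 + 88172472082698*t in F_{183430816309379^2}.
Finally e_{113}(P,Q) = 136351546732044 + 84551523052222*t.

136351546732044 + 84551523052222*t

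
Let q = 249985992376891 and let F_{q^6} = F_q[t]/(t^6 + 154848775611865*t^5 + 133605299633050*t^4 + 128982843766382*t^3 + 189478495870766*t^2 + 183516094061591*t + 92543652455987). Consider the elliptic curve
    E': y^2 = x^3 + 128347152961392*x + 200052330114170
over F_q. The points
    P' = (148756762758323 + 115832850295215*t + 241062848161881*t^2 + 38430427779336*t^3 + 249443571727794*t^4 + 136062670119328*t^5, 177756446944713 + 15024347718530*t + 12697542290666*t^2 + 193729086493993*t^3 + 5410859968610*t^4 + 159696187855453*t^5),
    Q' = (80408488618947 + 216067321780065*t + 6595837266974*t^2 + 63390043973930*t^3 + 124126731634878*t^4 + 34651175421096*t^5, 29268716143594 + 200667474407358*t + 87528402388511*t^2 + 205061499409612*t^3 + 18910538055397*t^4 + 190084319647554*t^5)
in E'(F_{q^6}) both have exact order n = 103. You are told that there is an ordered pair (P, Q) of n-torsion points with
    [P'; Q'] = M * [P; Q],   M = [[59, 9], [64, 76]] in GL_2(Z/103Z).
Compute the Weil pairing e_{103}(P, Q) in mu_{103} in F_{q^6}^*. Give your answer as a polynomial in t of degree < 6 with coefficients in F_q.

108906954708392 + 184726932028320*t + 100481821280778*t^2 + 78124330917286*t^3 + 222185956152371*t^4 + 202457754289335*t^5

e_{103}(aP+bQ,cP+dQ) = e_{103}(P,Q)^(ad-bc); with (a,b,c,d)=(59,9,64,76) this gives the det-103 law.
So e_{103}(P,Q) = e_{103}(P',Q')^{17}, since 97*17 = 1 mod 103.
Double-and-add over 1100111: 7-1 doublings, 5-1 additions; each step l_{T,T}/v_{2T} or l_{T,P'}/v at Q'+S for random S.
e_{103}(P',Q') = 122642531150674 + 62199378262214*t + 159027249320829*t^2 + 143118599174823*t^3 + 150015379770577*t^4 + 19420569384134*t^5.
Finally e_{103}(P,Q) = 108906954708392 + 184726932028320*t + 100481821280778*t^2 + 78124330917286*t^3 + 222185956152371*t^4 + 202457754289335*t^5.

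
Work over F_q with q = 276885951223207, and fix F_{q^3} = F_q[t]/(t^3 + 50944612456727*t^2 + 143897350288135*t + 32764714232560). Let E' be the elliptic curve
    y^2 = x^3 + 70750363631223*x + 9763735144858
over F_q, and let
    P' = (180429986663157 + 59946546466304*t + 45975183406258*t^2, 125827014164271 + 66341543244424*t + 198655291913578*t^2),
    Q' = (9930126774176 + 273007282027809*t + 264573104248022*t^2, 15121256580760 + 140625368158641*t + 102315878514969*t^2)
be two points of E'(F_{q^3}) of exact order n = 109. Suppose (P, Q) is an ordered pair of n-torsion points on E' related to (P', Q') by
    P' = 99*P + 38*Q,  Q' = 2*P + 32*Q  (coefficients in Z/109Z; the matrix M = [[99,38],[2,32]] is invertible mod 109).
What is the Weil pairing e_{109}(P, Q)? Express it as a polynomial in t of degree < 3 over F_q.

98902421137377 + 154015049929283*t + 189751296396158*t^2

e_{109}(aP+bQ,cP+dQ) = e_{109}(P,Q)^(ad-bc); with (a,b,c,d)=(99,38,2,32) this gives the det-109 law.
So e_{109}(P,Q) = e_{109}(P',Q')^{30}, since 40*30 = 1 mod 109.
Double-and-add over 1101101: 7-1 doublings, 5-1 additions; each step l_{T,T}/v_{2T} or l_{T,P'}/v at Q'+S for random S.
f_P(D_Q)/f_Q(D_P) = 171934363545004 + 77291532403125*t + 247615410056434*t^2.
e_{109}(P,Q) = (171934363545004 + 77291532403125*t + 247615410056434*t^2)^{30} = 98902421137377 + 154015049929283*t + 189751296396158*t^2.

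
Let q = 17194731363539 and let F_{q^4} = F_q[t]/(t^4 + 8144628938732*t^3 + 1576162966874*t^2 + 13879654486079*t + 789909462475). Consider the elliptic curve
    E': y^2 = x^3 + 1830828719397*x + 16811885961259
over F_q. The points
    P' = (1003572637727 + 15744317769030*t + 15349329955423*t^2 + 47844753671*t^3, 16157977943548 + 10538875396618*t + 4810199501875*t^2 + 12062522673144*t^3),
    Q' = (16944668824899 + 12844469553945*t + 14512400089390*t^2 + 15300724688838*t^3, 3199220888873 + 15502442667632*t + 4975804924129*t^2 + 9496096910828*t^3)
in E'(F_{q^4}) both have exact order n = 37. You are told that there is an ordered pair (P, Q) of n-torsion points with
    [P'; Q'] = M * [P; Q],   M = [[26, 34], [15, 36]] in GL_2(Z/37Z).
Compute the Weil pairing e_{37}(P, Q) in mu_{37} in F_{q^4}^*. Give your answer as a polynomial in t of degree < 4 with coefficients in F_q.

Under M = [[26,34],[15,36]] in GL_2(Z/37), e_{37}(P',Q') = e_{37}(P,Q)^(26*36-34*15 mod 37).
det M = 26*36 - 34*15 = 426 = 19 (mod 37); 19^{-1} = 2 (mod 37).
Miller loop for e_{37} over F_{17194731363539^4}: bits of 37 = 100101; 5 double steps + 2 add steps, l/v at each.
So e_{37}(P',Q') = 3465071476311 + 15681665604639*t + 180020036426*t^2 + 533573480640*t^3.
Hence e(P,Q) = 2174148746055 + 7022606031904*t + 12856278313655*t^2 + 6605229117766*t^3 in F_{17194731363539^4}^*.

2174148746055 + 7022606031904*t + 12856278313655*t^2 + 6605229117766*t^3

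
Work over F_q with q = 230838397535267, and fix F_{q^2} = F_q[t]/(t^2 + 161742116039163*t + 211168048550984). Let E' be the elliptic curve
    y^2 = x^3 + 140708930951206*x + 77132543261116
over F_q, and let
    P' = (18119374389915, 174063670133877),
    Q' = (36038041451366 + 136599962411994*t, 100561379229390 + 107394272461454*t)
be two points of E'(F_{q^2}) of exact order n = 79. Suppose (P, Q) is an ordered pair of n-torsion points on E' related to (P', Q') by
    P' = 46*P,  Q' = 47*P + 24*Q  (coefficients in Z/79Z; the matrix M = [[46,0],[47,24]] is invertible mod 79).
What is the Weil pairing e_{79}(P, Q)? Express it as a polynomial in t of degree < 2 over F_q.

Alternating bilinearity on E[79] (values in mu_{79} in F_{230838397535267^2}) gives e(P',Q') = e(P,Q)^det(M).
Hence e(P,Q) = e(P',Q')^{39} where 39 = 77^{-1} mod 79.
7-bit Miller (1001111) on E'/F_{230838397535267} with a'=140708930951206, b'=77132543261116: accumulate tangent/chord ratios at Q'+S and P'+S'.
So e_{79}(P',Q') = 109447371593788 + 116370435366002*t.
Thus e_{79}(P,Q) = 4135708635085 + 23131201571923*t.

4135708635085 + 23131201571923*t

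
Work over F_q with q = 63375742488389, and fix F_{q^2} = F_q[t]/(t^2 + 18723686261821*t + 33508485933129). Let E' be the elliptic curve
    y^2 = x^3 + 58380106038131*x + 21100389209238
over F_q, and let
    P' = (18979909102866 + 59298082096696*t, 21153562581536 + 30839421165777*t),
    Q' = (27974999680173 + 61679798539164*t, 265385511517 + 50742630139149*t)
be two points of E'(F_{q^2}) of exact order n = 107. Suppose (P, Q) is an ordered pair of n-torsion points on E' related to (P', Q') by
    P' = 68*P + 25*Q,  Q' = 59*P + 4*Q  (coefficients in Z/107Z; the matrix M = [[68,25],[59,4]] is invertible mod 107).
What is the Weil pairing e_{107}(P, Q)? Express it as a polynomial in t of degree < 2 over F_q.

Since e_{107}(P,P)=e_{107}(Q,Q)=1 and e_{107}(Q,P)=e_{107}(P,Q)^{-1}, expanding e_{107}(68*P + 25*Q,59*P + 4*Q) leaves e(P,Q)^det(M).
So e_{107}(P,Q) = e_{107}(P',Q')^{37}, since 81*37 = 1 mod 107.
Double-and-add over 1101011: 7-1 doublings, 5-1 additions; each step l_{T,T}/v_{2T} or l_{T,P'}/v at Q'+S for random S.
So e_{107}(P',Q') = 10506882664892 + 32504596168031*t.
Hence e(P,Q) = 16977681469025 + 12777505223644*t in F_{63375742488389^2}^*.

16977681469025 + 12777505223644*t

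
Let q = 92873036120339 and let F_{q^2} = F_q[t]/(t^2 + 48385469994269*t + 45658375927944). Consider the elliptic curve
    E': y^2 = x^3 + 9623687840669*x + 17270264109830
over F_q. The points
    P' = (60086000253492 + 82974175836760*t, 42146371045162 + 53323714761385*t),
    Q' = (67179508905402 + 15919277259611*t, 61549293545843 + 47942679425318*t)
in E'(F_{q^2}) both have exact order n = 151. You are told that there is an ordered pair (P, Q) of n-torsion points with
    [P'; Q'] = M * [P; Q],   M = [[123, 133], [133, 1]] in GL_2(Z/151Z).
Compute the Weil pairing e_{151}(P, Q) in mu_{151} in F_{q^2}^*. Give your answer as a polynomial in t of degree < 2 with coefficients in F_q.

20818813492557 + 42936086644777*t

The 151-Weil pairing on E[151] over F_{92873036120339} is alternating-bilinear: e_{151}(P',Q') = e_{151}(P,Q)^det(M).
det(M) mod 151 = 101; its inverse in (Z/151)^* is 3 (check: 101*3 mod 151 = 1).
8-bit Miller (10010111) on E'/F_{92873036120339} with a'=9623687840669, b'=17270264109830: accumulate tangent/chord ratios at Q'+S and P'+S'.
Miller gives e_{151}(P',Q') = 65197406299607 + 29557993186070*t in F_{92873036120339^2}.
Raise to 3: e(P,Q) = 20818813492557 + 42936086644777*t in mu_{151}.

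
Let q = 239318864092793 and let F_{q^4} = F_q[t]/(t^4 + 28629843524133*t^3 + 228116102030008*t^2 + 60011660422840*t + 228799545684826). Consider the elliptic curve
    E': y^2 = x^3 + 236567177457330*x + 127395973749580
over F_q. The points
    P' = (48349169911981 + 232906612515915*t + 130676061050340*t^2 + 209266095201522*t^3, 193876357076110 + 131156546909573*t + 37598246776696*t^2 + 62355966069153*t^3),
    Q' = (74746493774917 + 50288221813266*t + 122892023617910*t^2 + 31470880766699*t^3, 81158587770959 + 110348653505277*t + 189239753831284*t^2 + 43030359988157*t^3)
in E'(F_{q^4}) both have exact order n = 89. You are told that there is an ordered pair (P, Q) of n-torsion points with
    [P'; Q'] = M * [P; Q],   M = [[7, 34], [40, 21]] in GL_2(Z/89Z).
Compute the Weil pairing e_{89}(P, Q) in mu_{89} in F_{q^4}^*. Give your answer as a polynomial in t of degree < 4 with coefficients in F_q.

Since e_{89}(P,P)=e_{89}(Q,Q)=1 and e_{89}(Q,P)=e_{89}(P,Q)^{-1}, expanding e_{89}(7*P + 34*Q,40*P + 21*Q) leaves e(P,Q)^det(M).
Inverting 33 mod 89: 27. Thus e_{89}(P,Q) = e(P',Q')^{27}.
Double-and-add over 1011001: 7-1 doublings, 4-1 additions; each step l_{T,T}/v_{2T} or l_{T,P'}/v at Q'+S for random S.
Result: e(P',Q') = 11471193319125 + 23576606910503*t + 224198403509989*t^2 + 66838888748872*t^3.
(11471193319125 + 23576606910503*t + 224198403509989*t^2 + 66838888748872*t^3)^{27} mod (239318864092793,f) = 226305835519225 + 88131265851709*t + 165494990393544*t^2 + 154474436736206*t^3.

226305835519225 + 88131265851709*t + 165494990393544*t^2 + 154474436736206*t^3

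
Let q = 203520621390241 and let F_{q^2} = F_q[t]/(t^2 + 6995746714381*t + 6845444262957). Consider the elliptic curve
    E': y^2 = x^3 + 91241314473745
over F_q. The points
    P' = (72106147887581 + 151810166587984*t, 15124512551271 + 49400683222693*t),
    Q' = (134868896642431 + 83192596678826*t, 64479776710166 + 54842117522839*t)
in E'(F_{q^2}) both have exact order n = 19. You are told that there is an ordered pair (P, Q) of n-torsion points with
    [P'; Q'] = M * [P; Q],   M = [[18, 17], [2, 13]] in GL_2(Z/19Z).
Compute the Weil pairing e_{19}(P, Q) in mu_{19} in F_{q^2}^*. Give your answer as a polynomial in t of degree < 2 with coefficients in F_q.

The 19-Weil pairing on E[19] over F_{203520621390241} is alternating-bilinear: e_{19}(P',Q') = e_{19}(P,Q)^det(M).
Hence e(P,Q) = e(P',Q')^{2} where 2 = 10^{-1} mod 19.
Miller loop for e_{19} over F_{203520621390241^2}: bits of 19 = 10011; 4 double steps + 2 add steps, l/v at each.
Miller gives e_{19}(P',Q') = 41957479908720 + 88933604894969*t in F_{203520621390241^2}.
Thus e_{19}(P,Q) = 42809690166816 + 87524384364424*t.

42809690166816 + 87524384364424*t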